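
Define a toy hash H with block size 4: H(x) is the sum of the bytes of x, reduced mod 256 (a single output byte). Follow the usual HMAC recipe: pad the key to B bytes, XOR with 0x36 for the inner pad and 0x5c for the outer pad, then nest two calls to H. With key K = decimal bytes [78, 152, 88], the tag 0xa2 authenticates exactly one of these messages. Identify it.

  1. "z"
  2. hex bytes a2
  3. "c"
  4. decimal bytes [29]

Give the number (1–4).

Key decimal bytes [78, 152, 88] = 4e 98 58 is 3 bytes ≤ B = 4; zero-pad to 4 bytes: K' = 4e 98 58 00.
K' ⊕ ipad = 78 ae 6e 36; K' ⊕ opad = 12 c4 04 5c.
m1: inner = H(78 ae 6e 36 7a) = 44; tag = H(12 c4 04 5c 44) = 7a
m2: inner = H(78 ae 6e 36 a2) = 6c; tag = H(12 c4 04 5c 6c) = a2 ← matches
m3: inner = H(78 ae 6e 36 63) = 2d; tag = H(12 c4 04 5c 2d) = 63
m4: inner = H(78 ae 6e 36 1d) = e7; tag = H(12 c4 04 5c e7) = 1d

2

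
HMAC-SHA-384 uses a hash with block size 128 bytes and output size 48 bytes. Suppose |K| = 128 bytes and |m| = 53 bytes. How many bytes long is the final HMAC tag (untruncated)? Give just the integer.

48

The tag is one SHA-384 digest: 48 bytes.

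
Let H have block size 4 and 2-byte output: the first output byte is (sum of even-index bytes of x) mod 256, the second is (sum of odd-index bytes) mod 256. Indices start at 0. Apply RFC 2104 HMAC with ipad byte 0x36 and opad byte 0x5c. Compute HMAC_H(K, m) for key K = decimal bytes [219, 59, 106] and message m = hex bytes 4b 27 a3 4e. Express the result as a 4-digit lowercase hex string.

Key decimal bytes [219, 59, 106] = db 3b 6a is 3 bytes ≤ B = 4; zero-pad to 4 bytes: K' = db 3b 6a 00.
K' ⊕ ipad = ed 0d 5c 36.  K' ⊕ opad = 87 67 36 5c.
Inner input = (K'⊕ipad) ∥ m = ed 0d 5c 36 ∥ 4b 27 a3 4e.
Inner hash: even-index sum = 567 mod 256 = 55; odd-index sum = 184 mod 256 = 184 → 37 b8.
Outer input = (K'⊕opad) ∥ inner = 87 67 36 5c ∥ 37 b8.
Outer hash (tag): even-index sum = 244 mod 256 = 244; odd-index sum = 379 mod 256 = 123 → f4 7b.

f47b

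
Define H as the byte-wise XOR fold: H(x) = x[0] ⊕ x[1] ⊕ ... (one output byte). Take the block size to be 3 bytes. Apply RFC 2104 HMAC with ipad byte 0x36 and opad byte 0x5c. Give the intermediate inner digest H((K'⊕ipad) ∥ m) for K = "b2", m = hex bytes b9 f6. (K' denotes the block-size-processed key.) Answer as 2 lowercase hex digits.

Key "b2" = 62 32 is 2 bytes ≤ B = 3; zero-pad to 3 bytes: K' = 62 32 00.
K' ⊕ ipad = 54 04 36.
Inner input = 54 04 36 ∥ b9 f6.
Inner hash: XOR 54⊕04⊕36⊕b9⊕f6 = 29.

29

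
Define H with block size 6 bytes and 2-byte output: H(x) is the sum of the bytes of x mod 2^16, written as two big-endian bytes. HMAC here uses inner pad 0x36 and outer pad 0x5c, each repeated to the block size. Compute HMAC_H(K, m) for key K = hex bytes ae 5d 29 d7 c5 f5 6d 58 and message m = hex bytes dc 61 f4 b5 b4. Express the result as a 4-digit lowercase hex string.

0303

Key hex bytes ae 5d 29 d7 c5 f5 6d 58 is 8 bytes > B = 6, so hash it first: H(key) = 04 8a, then zero-pad to 6 bytes: K' = 04 8a 00 00 00 00.
K' ⊕ ipad = 32 bc 36 36 36 36.  K' ⊕ opad = 58 d6 5c 5c 5c 5c.
Inner input = (K'⊕ipad) ∥ m = 32 bc 36 36 36 36 ∥ dc 61 f4 b5 b4.
Inner hash: sum = 50+188+54+54+54+54+220+97+244+181+180 = 1376 → 05 60.
Outer input = (K'⊕opad) ∥ inner = 58 d6 5c 5c 5c 5c ∥ 05 60.
Outer hash (tag): sum = 88+214+92+92+92+92+5+96 = 771 → 03 03.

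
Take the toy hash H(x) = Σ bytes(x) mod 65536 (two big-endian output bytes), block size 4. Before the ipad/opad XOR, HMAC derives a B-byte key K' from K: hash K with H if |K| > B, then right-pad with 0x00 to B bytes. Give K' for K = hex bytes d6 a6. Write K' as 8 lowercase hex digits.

Key hex bytes d6 a6 is 2 bytes ≤ B = 4; zero-pad to 4 bytes: K' = d6 a6 00 00.

d6a60000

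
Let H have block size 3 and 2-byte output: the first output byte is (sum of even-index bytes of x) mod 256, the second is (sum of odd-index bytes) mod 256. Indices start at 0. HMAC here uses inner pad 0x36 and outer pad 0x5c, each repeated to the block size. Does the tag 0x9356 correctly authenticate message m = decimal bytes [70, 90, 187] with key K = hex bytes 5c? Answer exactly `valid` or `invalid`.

valid

Key hex bytes 5c is 1 byte ≤ B = 3; zero-pad to 3 bytes: K' = 5c 00 00.
K' ⊕ ipad = 6a 36 36; K' ⊕ opad = 00 5c 5c.
Inner hash: even-index sum = 250 mod 256 = 250; odd-index sum = 311 mod 256 = 55 → fa 37.
Outer hash (recomputed tag): even-index sum = 147 mod 256 = 147; odd-index sum = 342 mod 256 = 86 → 93 56.
Recomputed tag = 9356; claimed = 9356 → match.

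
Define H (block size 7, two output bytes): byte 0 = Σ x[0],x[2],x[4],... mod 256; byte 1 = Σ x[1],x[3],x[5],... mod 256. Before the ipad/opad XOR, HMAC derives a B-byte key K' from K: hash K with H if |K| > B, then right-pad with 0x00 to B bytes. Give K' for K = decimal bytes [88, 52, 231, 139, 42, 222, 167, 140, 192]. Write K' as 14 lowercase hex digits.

|K| = 9 > B = 7, so first hash the key.
H(K): even-index sum = 720 mod 256 = 208; odd-index sum = 553 mod 256 = 41 → d0 29.
Zero-pad H(K) = d0 29 to 7 bytes: K' = d0 29 00 00 00 00 00.

d0290000000000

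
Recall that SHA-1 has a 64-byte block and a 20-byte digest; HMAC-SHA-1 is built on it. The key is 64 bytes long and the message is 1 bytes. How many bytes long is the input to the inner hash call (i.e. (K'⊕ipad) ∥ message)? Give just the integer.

65

Key is 64 ≤ 64 bytes, zero-padded: |K'| = 64.
Inner input = (K'⊕ipad) ∥ m → 64 + 1 = 65 bytes.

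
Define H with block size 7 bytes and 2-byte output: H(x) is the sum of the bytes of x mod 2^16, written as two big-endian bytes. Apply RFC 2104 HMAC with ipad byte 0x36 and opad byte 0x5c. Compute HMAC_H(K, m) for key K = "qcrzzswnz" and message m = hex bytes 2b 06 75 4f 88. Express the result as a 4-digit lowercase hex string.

036d

Key "qcrzzswnz" = 71 63 72 7a 7a 73 77 6e 7a is 9 bytes > B = 7, so hash it first: H(key) = 04 0c, then zero-pad to 7 bytes: K' = 04 0c 00 00 00 00 00.
K' ⊕ ipad = 32 3a 36 36 36 36 36.  K' ⊕ opad = 58 50 5c 5c 5c 5c 5c.
Inner input = (K'⊕ipad) ∥ m = 32 3a 36 36 36 36 36 ∥ 2b 06 75 4f 88.
Inner hash: sum = 50+58+54+54+54+54+54+43+6+117+79+136 = 759 → 02 f7.
Outer input = (K'⊕opad) ∥ inner = 58 50 5c 5c 5c 5c 5c ∥ 02 f7.
Outer hash (tag): sum = 88+80+92+92+92+92+92+2+247 = 877 → 03 6d.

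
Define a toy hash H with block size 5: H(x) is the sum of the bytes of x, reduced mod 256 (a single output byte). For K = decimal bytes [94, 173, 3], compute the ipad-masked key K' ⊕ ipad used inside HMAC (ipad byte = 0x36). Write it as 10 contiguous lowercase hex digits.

689b353636

Key decimal bytes [94, 173, 3] = 5e ad 03 is 3 bytes ≤ B = 5; zero-pad to 5 bytes: K' = 5e ad 03 00 00.
XOR each byte with 0x36: 5e⊕36=68, ad⊕36=9b, 03⊕36=35, 00⊕36=36, 00⊕36=36.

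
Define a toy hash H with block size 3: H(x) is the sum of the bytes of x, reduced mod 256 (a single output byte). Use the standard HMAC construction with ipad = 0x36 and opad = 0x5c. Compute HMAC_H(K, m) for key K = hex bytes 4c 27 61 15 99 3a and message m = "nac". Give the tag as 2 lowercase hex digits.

c0

Key hex bytes 4c 27 61 15 99 3a is 6 bytes > B = 3, so hash it first: H(key) = bc, then zero-pad to 3 bytes: K' = bc 00 00.
K' ⊕ ipad = 8a 36 36.  K' ⊕ opad = e0 5c 5c.
Inner input = (K'⊕ipad) ∥ m = 8a 36 36 ∥ 6e 61 63.
Inner hash: sum = 138+54+54+110+97+99 = 552; mod 256 = 40 → 28.
Outer input = (K'⊕opad) ∥ inner = e0 5c 5c ∥ 28.
Outer hash (tag): sum = 224+92+92+40 = 448; mod 256 = 192 → c0.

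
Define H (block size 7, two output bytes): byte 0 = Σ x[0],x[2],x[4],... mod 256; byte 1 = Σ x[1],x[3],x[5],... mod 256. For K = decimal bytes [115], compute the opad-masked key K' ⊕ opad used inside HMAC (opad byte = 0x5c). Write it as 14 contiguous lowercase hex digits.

Key decimal bytes [115] = 73 is 1 byte ≤ B = 7; zero-pad to 7 bytes: K' = 73 00 00 00 00 00 00.
XOR each byte with 0x5c: 73⊕5c=2f, 00⊕5c=5c, 00⊕5c=5c, 00⊕5c=5c, 00⊕5c=5c, 00⊕5c=5c, 00⊕5c=5c.

2f5c5c5c5c5c5c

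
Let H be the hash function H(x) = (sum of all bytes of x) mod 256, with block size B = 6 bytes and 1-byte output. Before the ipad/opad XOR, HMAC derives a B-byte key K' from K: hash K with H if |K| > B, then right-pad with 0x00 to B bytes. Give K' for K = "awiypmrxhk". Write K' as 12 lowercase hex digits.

540000000000

|K| = 10 > B = 6, so first hash the key.
H(K): sum = 97+119+105+121+112+109+114+120+104+107 = 1108; mod 256 = 84 → 54.
Zero-pad H(K) = 54 to 6 bytes: K' = 54 00 00 00 00 00.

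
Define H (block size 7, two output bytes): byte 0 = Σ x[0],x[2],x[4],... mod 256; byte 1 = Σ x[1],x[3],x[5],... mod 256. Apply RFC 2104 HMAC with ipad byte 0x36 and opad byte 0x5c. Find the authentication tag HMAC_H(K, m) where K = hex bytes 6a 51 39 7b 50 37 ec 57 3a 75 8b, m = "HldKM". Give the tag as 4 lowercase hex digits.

Key hex bytes 6a 51 39 7b 50 37 ec 57 3a 75 8b is 11 bytes > B = 7, so hash it first: H(key) = a4 cf, then zero-pad to 7 bytes: K' = a4 cf 00 00 00 00 00.
K' ⊕ ipad = 92 f9 36 36 36 36 36.  K' ⊕ opad = f8 93 5c 5c 5c 5c 5c.
Inner input = (K'⊕ipad) ∥ m = 92 f9 36 36 36 36 36 ∥ 48 6c 64 4b 4d.
Inner hash: even-index sum = 491 mod 256 = 235; odd-index sum = 606 mod 256 = 94 → eb 5e.
Outer input = (K'⊕opad) ∥ inner = f8 93 5c 5c 5c 5c 5c ∥ eb 5e.
Outer hash (tag): even-index sum = 618 mod 256 = 106; odd-index sum = 566 mod 256 = 54 → 6a 36.

6a36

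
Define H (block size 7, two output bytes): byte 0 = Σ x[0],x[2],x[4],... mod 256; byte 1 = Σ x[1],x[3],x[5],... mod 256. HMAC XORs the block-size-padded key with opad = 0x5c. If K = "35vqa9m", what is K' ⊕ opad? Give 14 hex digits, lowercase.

6f692a2d3d6531

Key "35vqa9m" = 33 35 76 71 61 39 6d is exactly B = 7 bytes: K' = 33 35 76 71 61 39 6d.
XOR each byte with 0x5c: 33⊕5c=6f, 35⊕5c=69, 76⊕5c=2a, 71⊕5c=2d, 61⊕5c=3d, 39⊕5c=65, 6d⊕5c=31.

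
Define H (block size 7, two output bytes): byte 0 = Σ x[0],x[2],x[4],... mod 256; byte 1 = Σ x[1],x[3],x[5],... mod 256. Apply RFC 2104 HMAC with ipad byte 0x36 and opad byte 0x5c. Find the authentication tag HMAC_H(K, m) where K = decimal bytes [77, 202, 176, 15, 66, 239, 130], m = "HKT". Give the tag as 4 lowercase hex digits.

a310

Key decimal bytes [77, 202, 176, 15, 66, 239, 130] = 4d ca b0 0f 42 ef 82 is exactly B = 7 bytes: K' = 4d ca b0 0f 42 ef 82.
K' ⊕ ipad = 7b fc 86 39 74 d9 b4.  K' ⊕ opad = 11 96 ec 53 1e b3 de.
Inner input = (K'⊕ipad) ∥ m = 7b fc 86 39 74 d9 b4 ∥ 48 4b 54.
Inner hash: even-index sum = 628 mod 256 = 116; odd-index sum = 682 mod 256 = 170 → 74 aa.
Outer input = (K'⊕opad) ∥ inner = 11 96 ec 53 1e b3 de ∥ 74 aa.
Outer hash (tag): even-index sum = 675 mod 256 = 163; odd-index sum = 528 mod 256 = 16 → a3 10.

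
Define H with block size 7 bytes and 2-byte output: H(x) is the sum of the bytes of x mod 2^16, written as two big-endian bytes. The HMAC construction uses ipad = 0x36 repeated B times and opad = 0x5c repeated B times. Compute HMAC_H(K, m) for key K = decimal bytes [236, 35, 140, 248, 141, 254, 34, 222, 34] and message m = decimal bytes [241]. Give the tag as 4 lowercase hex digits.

02eb

Key decimal bytes [236, 35, 140, 248, 141, 254, 34, 222, 34] = ec 23 8c f8 8d fe 22 de 22 is 9 bytes > B = 7, so hash it first: H(key) = 05 40, then zero-pad to 7 bytes: K' = 05 40 00 00 00 00 00.
K' ⊕ ipad = 33 76 36 36 36 36 36.  K' ⊕ opad = 59 1c 5c 5c 5c 5c 5c.
Inner input = (K'⊕ipad) ∥ m = 33 76 36 36 36 36 36 ∥ f1.
Inner hash: sum = 51+118+54+54+54+54+54+241 = 680 → 02 a8.
Outer input = (K'⊕opad) ∥ inner = 59 1c 5c 5c 5c 5c 5c ∥ 02 a8.
Outer hash (tag): sum = 89+28+92+92+92+92+92+2+168 = 747 → 02 eb.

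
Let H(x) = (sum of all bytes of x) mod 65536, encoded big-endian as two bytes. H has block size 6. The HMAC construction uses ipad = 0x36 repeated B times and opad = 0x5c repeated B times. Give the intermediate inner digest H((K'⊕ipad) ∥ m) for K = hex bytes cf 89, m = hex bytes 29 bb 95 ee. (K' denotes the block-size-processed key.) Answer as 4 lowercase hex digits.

04f7

Key hex bytes cf 89 is 2 bytes ≤ B = 6; zero-pad to 6 bytes: K' = cf 89 00 00 00 00.
K' ⊕ ipad = f9 bf 36 36 36 36.
Inner input = f9 bf 36 36 36 36 ∥ 29 bb 95 ee.
Inner hash: sum = 249+191+54+54+54+54+41+187+149+238 = 1271 → 04 f7.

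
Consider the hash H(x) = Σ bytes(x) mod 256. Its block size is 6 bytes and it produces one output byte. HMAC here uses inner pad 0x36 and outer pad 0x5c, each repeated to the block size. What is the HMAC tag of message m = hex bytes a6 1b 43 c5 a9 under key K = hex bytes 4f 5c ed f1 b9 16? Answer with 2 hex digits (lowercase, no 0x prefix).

46

Key hex bytes 4f 5c ed f1 b9 16 is exactly B = 6 bytes: K' = 4f 5c ed f1 b9 16.
K' ⊕ ipad = 79 6a db c7 8f 20.  K' ⊕ opad = 13 00 b1 ad e5 4a.
Inner input = (K'⊕ipad) ∥ m = 79 6a db c7 8f 20 ∥ a6 1b 43 c5 a9.
Inner hash: sum = 121+106+219+199+143+32+166+27+67+197+169 = 1446; mod 256 = 166 → a6.
Outer input = (K'⊕opad) ∥ inner = 13 00 b1 ad e5 4a ∥ a6.
Outer hash (tag): sum = 19+0+177+173+229+74+166 = 838; mod 256 = 70 → 46.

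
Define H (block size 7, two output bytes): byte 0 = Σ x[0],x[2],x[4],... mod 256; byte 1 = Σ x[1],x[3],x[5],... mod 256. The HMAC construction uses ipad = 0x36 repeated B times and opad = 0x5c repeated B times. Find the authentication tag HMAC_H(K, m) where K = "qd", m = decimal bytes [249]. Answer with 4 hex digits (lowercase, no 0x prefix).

f8d9

Key "qd" = 71 64 is 2 bytes ≤ B = 7; zero-pad to 7 bytes: K' = 71 64 00 00 00 00 00.
K' ⊕ ipad = 47 52 36 36 36 36 36.  K' ⊕ opad = 2d 38 5c 5c 5c 5c 5c.
Inner input = (K'⊕ipad) ∥ m = 47 52 36 36 36 36 36 ∥ f9.
Inner hash: even-index sum = 233 mod 256 = 233; odd-index sum = 439 mod 256 = 183 → e9 b7.
Outer input = (K'⊕opad) ∥ inner = 2d 38 5c 5c 5c 5c 5c ∥ e9 b7.
Outer hash (tag): even-index sum = 504 mod 256 = 248; odd-index sum = 473 mod 256 = 217 → f8 d9.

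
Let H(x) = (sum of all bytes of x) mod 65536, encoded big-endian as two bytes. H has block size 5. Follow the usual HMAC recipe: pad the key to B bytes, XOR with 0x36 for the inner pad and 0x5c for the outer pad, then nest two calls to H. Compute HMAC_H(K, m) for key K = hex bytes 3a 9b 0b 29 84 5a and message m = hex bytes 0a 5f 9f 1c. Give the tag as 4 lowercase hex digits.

Key hex bytes 3a 9b 0b 29 84 5a is 6 bytes > B = 5, so hash it first: H(key) = 01 e7, then zero-pad to 5 bytes: K' = 01 e7 00 00 00.
K' ⊕ ipad = 37 d1 36 36 36.  K' ⊕ opad = 5d bb 5c 5c 5c.
Inner input = (K'⊕ipad) ∥ m = 37 d1 36 36 36 ∥ 0a 5f 9f 1c.
Inner hash: sum = 55+209+54+54+54+10+95+159+28 = 718 → 02 ce.
Outer input = (K'⊕opad) ∥ inner = 5d bb 5c 5c 5c ∥ 02 ce.
Outer hash (tag): sum = 93+187+92+92+92+2+206 = 764 → 02 fc.

02fc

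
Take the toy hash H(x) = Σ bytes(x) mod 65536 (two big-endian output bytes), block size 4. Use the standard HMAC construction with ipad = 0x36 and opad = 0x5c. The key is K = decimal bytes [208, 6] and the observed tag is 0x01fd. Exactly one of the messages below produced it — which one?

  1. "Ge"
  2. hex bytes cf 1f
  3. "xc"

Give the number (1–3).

Key decimal bytes [208, 6] = d0 06 is 2 bytes ≤ B = 4; zero-pad to 4 bytes: K' = d0 06 00 00.
K' ⊕ ipad = e6 30 36 36; K' ⊕ opad = 8c 5a 5c 5c.
m1: inner = H(e6 30 36 36 47 65) = 02 2e; tag = H(8c 5a 5c 5c 02 2e) = 01ce
m2: inner = H(e6 30 36 36 cf 1f) = 02 70; tag = H(8c 5a 5c 5c 02 70) = 0210
m3: inner = H(e6 30 36 36 78 63) = 02 5d; tag = H(8c 5a 5c 5c 02 5d) = 01fd ← matches

3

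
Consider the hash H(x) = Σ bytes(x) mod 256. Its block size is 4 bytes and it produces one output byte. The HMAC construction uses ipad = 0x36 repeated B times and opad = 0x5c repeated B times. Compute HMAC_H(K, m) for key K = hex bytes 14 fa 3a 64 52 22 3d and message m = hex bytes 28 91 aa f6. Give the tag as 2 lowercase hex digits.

7b

Key hex bytes 14 fa 3a 64 52 22 3d is 7 bytes > B = 4, so hash it first: H(key) = 5d, then zero-pad to 4 bytes: K' = 5d 00 00 00.
K' ⊕ ipad = 6b 36 36 36.  K' ⊕ opad = 01 5c 5c 5c.
Inner input = (K'⊕ipad) ∥ m = 6b 36 36 36 ∥ 28 91 aa f6.
Inner hash: sum = 107+54+54+54+40+145+170+246 = 870; mod 256 = 102 → 66.
Outer input = (K'⊕opad) ∥ inner = 01 5c 5c 5c ∥ 66.
Outer hash (tag): sum = 1+92+92+92+102 = 379; mod 256 = 123 → 7b.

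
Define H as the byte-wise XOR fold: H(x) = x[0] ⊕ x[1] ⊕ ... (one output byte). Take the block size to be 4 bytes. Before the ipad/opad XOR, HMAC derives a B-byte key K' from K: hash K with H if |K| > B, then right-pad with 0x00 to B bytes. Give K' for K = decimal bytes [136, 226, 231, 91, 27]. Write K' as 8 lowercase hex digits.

cd000000

|K| = 5 > B = 4, so first hash the key.
H(K): XOR 88⊕e2⊕e7⊕5b⊕1b = cd.
Zero-pad H(K) = cd to 4 bytes: K' = cd 00 00 00.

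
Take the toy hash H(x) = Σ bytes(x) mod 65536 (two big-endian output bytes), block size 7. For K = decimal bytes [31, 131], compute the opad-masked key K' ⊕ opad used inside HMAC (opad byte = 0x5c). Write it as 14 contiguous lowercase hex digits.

Key decimal bytes [31, 131] = 1f 83 is 2 bytes ≤ B = 7; zero-pad to 7 bytes: K' = 1f 83 00 00 00 00 00.
XOR each byte with 0x5c: 1f⊕5c=43, 83⊕5c=df, 00⊕5c=5c, 00⊕5c=5c, 00⊕5c=5c, 00⊕5c=5c, 00⊕5c=5c.

43df5c5c5c5c5c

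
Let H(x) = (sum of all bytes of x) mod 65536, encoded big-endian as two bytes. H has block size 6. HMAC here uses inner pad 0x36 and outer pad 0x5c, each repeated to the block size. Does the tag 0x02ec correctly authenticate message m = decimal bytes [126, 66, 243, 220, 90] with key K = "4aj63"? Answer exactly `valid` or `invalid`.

Key "4aj63" = 34 61 6a 36 33 is 5 bytes ≤ B = 6; zero-pad to 6 bytes: K' = 34 61 6a 36 33 00.
K' ⊕ ipad = 02 57 5c 00 05 36; K' ⊕ opad = 68 3d 36 6a 6f 5c.
Inner hash: sum = 2+87+92+0+5+54+126+66+243+220+90 = 985 → 03 d9.
Outer hash (recomputed tag): sum = 104+61+54+106+111+92+3+217 = 748 → 02 ec.
Recomputed tag = 02ec; claimed = 02ec → match.

valid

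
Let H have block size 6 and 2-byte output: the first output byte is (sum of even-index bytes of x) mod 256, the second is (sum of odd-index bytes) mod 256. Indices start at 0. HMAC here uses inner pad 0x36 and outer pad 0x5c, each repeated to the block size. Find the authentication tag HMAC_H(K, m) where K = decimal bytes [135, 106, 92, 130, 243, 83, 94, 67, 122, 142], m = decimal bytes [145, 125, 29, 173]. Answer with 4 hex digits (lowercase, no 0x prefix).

5cc0

Key decimal bytes [135, 106, 92, 130, 243, 83, 94, 67, 122, 142] = 87 6a 5c 82 f3 53 5e 43 7a 8e is 10 bytes > B = 6, so hash it first: H(key) = ae 10, then zero-pad to 6 bytes: K' = ae 10 00 00 00 00.
K' ⊕ ipad = 98 26 36 36 36 36.  K' ⊕ opad = f2 4c 5c 5c 5c 5c.
Inner input = (K'⊕ipad) ∥ m = 98 26 36 36 36 36 ∥ 91 7d 1d ad.
Inner hash: even-index sum = 434 mod 256 = 178; odd-index sum = 444 mod 256 = 188 → b2 bc.
Outer input = (K'⊕opad) ∥ inner = f2 4c 5c 5c 5c 5c ∥ b2 bc.
Outer hash (tag): even-index sum = 604 mod 256 = 92; odd-index sum = 448 mod 256 = 192 → 5c c0.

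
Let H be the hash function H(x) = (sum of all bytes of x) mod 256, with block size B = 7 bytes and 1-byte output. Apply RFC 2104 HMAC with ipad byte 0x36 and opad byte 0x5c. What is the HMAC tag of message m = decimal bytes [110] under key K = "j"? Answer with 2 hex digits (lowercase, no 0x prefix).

Key "j" = 6a is 1 byte ≤ B = 7; zero-pad to 7 bytes: K' = 6a 00 00 00 00 00 00.
K' ⊕ ipad = 5c 36 36 36 36 36 36.  K' ⊕ opad = 36 5c 5c 5c 5c 5c 5c.
Inner input = (K'⊕ipad) ∥ m = 5c 36 36 36 36 36 36 ∥ 6e.
Inner hash: sum = 92+54+54+54+54+54+54+110 = 526; mod 256 = 14 → 0e.
Outer input = (K'⊕opad) ∥ inner = 36 5c 5c 5c 5c 5c 5c ∥ 0e.
Outer hash (tag): sum = 54+92+92+92+92+92+92+14 = 620; mod 256 = 108 → 6c.

6c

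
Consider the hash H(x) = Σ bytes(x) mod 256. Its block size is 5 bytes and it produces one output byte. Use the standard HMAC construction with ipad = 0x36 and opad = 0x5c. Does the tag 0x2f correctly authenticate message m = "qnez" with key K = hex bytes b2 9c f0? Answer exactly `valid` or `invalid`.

invalid

Key hex bytes b2 9c f0 is 3 bytes ≤ B = 5; zero-pad to 5 bytes: K' = b2 9c f0 00 00.
K' ⊕ ipad = 84 aa c6 36 36; K' ⊕ opad = ee c0 ac 5c 5c.
Inner hash: sum = 132+170+198+54+54+113+110+101+122 = 1054; mod 256 = 30 → 1e.
Outer hash (recomputed tag): sum = 238+192+172+92+92+30 = 816; mod 256 = 48 → 30.
Recomputed tag = 30; claimed = 2f → mismatch.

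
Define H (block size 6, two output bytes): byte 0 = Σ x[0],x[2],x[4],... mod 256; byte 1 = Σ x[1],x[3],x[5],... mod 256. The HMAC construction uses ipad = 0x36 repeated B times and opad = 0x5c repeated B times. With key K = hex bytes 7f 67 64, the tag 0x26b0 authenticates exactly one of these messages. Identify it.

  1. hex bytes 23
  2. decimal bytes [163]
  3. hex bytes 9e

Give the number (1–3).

3

Key hex bytes 7f 67 64 is 3 bytes ≤ B = 6; zero-pad to 6 bytes: K' = 7f 67 64 00 00 00.
K' ⊕ ipad = 49 51 52 36 36 36; K' ⊕ opad = 23 3b 38 5c 5c 5c.
m1: inner = H(49 51 52 36 36 36 23) = f4 bd; tag = H(23 3b 38 5c 5c 5c f4 bd) = abb0
m2: inner = H(49 51 52 36 36 36 a3) = 74 bd; tag = H(23 3b 38 5c 5c 5c 74 bd) = 2bb0
m3: inner = H(49 51 52 36 36 36 9e) = 6f bd; tag = H(23 3b 38 5c 5c 5c 6f bd) = 26b0 ← matches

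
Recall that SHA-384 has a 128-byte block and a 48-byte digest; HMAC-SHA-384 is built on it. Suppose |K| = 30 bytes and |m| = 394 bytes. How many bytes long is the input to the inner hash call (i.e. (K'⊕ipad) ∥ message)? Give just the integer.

Key is 30 ≤ 128 bytes, zero-padded: |K'| = 128.
Inner input = (K'⊕ipad) ∥ m → 128 + 394 = 522 bytes.

522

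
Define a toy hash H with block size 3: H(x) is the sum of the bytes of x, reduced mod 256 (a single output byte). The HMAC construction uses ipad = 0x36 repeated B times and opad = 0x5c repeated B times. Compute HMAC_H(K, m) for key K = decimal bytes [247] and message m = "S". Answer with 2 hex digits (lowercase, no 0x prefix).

Key decimal bytes [247] = f7 is 1 byte ≤ B = 3; zero-pad to 3 bytes: K' = f7 00 00.
K' ⊕ ipad = c1 36 36.  K' ⊕ opad = ab 5c 5c.
Inner input = (K'⊕ipad) ∥ m = c1 36 36 ∥ 53.
Inner hash: sum = 193+54+54+83 = 384; mod 256 = 128 → 80.
Outer input = (K'⊕opad) ∥ inner = ab 5c 5c ∥ 80.
Outer hash (tag): sum = 171+92+92+128 = 483; mod 256 = 227 → e3.

e3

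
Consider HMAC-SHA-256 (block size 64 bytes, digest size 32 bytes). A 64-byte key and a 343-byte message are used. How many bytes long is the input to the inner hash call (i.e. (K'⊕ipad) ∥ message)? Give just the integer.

Key is 64 ≤ 64 bytes, zero-padded: |K'| = 64.
Inner input = (K'⊕ipad) ∥ m → 64 + 343 = 407 bytes.

407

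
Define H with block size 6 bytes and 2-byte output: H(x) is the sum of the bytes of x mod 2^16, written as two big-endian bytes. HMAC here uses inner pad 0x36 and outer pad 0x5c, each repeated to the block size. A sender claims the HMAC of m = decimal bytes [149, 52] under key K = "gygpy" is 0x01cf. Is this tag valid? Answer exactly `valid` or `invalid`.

Key "gygpy" = 67 79 67 70 79 is 5 bytes ≤ B = 6; zero-pad to 6 bytes: K' = 67 79 67 70 79 00.
K' ⊕ ipad = 51 4f 51 46 4f 36; K' ⊕ opad = 3b 25 3b 2c 25 5c.
Inner hash: sum = 81+79+81+70+79+54+149+52 = 645 → 02 85.
Outer hash (recomputed tag): sum = 59+37+59+44+37+92+2+133 = 463 → 01 cf.
Recomputed tag = 01cf; claimed = 01cf → match.

valid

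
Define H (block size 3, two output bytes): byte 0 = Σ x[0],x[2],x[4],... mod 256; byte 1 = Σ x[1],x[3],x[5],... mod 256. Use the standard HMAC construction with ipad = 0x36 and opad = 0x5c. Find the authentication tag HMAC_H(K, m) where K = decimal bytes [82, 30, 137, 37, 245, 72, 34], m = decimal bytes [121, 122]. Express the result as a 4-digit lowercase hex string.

Key decimal bytes [82, 30, 137, 37, 245, 72, 34] = 52 1e 89 25 f5 48 22 is 7 bytes > B = 3, so hash it first: H(key) = f2 8b, then zero-pad to 3 bytes: K' = f2 8b 00.
K' ⊕ ipad = c4 bd 36.  K' ⊕ opad = ae d7 5c.
Inner input = (K'⊕ipad) ∥ m = c4 bd 36 ∥ 79 7a.
Inner hash: even-index sum = 372 mod 256 = 116; odd-index sum = 310 mod 256 = 54 → 74 36.
Outer input = (K'⊕opad) ∥ inner = ae d7 5c ∥ 74 36.
Outer hash (tag): even-index sum = 320 mod 256 = 64; odd-index sum = 331 mod 256 = 75 → 40 4b.

404b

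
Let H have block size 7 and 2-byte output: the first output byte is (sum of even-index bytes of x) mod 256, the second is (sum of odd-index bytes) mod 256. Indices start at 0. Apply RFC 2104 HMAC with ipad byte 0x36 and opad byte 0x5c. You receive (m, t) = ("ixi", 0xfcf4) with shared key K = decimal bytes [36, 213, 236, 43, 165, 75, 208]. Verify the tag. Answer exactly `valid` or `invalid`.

Key decimal bytes [36, 213, 236, 43, 165, 75, 208] = 24 d5 ec 2b a5 4b d0 is exactly B = 7 bytes: K' = 24 d5 ec 2b a5 4b d0.
K' ⊕ ipad = 12 e3 da 1d 93 7d e6; K' ⊕ opad = 78 89 b0 77 f9 17 8c.
Inner hash: even-index sum = 733 mod 256 = 221; odd-index sum = 591 mod 256 = 79 → dd 4f.
Outer hash (recomputed tag): even-index sum = 764 mod 256 = 252; odd-index sum = 500 mod 256 = 244 → fc f4.
Recomputed tag = fcf4; claimed = fcf4 → match.

valid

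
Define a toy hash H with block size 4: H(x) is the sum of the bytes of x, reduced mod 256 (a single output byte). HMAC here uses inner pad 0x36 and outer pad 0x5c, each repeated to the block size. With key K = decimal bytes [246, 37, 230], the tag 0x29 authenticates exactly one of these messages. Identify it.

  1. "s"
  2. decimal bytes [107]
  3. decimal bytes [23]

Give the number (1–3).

3

Key decimal bytes [246, 37, 230] = f6 25 e6 is 3 bytes ≤ B = 4; zero-pad to 4 bytes: K' = f6 25 e6 00.
K' ⊕ ipad = c0 13 d0 36; K' ⊕ opad = aa 79 ba 5c.
m1: inner = H(c0 13 d0 36 73) = 4c; tag = H(aa 79 ba 5c 4c) = 85
m2: inner = H(c0 13 d0 36 6b) = 44; tag = H(aa 79 ba 5c 44) = 7d
m3: inner = H(c0 13 d0 36 17) = f0; tag = H(aa 79 ba 5c f0) = 29 ← matches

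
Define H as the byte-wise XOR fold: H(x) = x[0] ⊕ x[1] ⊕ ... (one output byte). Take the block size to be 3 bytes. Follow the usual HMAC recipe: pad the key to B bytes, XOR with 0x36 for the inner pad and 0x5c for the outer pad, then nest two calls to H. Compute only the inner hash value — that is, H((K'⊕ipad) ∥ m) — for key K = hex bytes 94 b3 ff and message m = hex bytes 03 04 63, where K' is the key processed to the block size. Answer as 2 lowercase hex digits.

Key hex bytes 94 b3 ff is exactly B = 3 bytes: K' = 94 b3 ff.
K' ⊕ ipad = a2 85 c9.
Inner input = a2 85 c9 ∥ 03 04 63.
Inner hash: XOR a2⊕85⊕c9⊕03⊕04⊕63 = 8a.

8a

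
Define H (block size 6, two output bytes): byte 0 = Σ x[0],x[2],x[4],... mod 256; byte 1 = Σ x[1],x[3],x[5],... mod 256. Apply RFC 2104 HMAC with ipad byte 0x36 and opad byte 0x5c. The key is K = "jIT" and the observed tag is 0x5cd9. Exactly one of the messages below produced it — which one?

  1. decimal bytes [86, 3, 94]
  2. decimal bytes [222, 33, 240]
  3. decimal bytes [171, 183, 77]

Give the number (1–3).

2

Key "jIT" = 6a 49 54 is 3 bytes ≤ B = 6; zero-pad to 6 bytes: K' = 6a 49 54 00 00 00.
K' ⊕ ipad = 5c 7f 62 36 36 36; K' ⊕ opad = 36 15 08 5c 5c 5c.
m1: inner = H(5c 7f 62 36 36 36 56 03 5e) = a8 ee; tag = H(36 15 08 5c 5c 5c a8 ee) = 42bb
m2: inner = H(5c 7f 62 36 36 36 de 21 f0) = c2 0c; tag = H(36 15 08 5c 5c 5c c2 0c) = 5cd9 ← matches
m3: inner = H(5c 7f 62 36 36 36 ab b7 4d) = ec a2; tag = H(36 15 08 5c 5c 5c ec a2) = 866f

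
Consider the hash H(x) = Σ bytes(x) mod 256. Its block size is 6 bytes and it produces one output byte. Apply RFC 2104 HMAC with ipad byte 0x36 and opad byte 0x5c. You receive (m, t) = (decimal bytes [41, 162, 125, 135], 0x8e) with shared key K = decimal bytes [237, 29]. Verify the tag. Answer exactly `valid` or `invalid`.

invalid

Key decimal bytes [237, 29] = ed 1d is 2 bytes ≤ B = 6; zero-pad to 6 bytes: K' = ed 1d 00 00 00 00.
K' ⊕ ipad = db 2b 36 36 36 36; K' ⊕ opad = b1 41 5c 5c 5c 5c.
Inner hash: sum = 219+43+54+54+54+54+41+162+125+135 = 941; mod 256 = 173 → ad.
Outer hash (recomputed tag): sum = 177+65+92+92+92+92+173 = 783; mod 256 = 15 → 0f.
Recomputed tag = 0f; claimed = 8e → mismatch.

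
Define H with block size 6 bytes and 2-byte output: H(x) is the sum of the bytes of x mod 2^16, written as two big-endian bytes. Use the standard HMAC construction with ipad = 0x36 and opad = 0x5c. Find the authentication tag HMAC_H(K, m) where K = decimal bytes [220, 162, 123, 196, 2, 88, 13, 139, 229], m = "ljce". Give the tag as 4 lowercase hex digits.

Key decimal bytes [220, 162, 123, 196, 2, 88, 13, 139, 229] = dc a2 7b c4 02 58 0d 8b e5 is 9 bytes > B = 6, so hash it first: H(key) = 04 94, then zero-pad to 6 bytes: K' = 04 94 00 00 00 00.
K' ⊕ ipad = 32 a2 36 36 36 36.  K' ⊕ opad = 58 c8 5c 5c 5c 5c.
Inner input = (K'⊕ipad) ∥ m = 32 a2 36 36 36 36 ∥ 6c 6a 63 65.
Inner hash: sum = 50+162+54+54+54+54+108+106+99+101 = 842 → 03 4a.
Outer input = (K'⊕opad) ∥ inner = 58 c8 5c 5c 5c 5c ∥ 03 4a.
Outer hash (tag): sum = 88+200+92+92+92+92+3+74 = 733 → 02 dd.

02dd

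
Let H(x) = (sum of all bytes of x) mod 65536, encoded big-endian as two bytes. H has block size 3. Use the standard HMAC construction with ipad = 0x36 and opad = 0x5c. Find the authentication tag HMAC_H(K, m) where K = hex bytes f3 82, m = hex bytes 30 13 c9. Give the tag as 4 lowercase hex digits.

02a6

Key hex bytes f3 82 is 2 bytes ≤ B = 3; zero-pad to 3 bytes: K' = f3 82 00.
K' ⊕ ipad = c5 b4 36.  K' ⊕ opad = af de 5c.
Inner input = (K'⊕ipad) ∥ m = c5 b4 36 ∥ 30 13 c9.
Inner hash: sum = 197+180+54+48+19+201 = 699 → 02 bb.
Outer input = (K'⊕opad) ∥ inner = af de 5c ∥ 02 bb.
Outer hash (tag): sum = 175+222+92+2+187 = 678 → 02 a6.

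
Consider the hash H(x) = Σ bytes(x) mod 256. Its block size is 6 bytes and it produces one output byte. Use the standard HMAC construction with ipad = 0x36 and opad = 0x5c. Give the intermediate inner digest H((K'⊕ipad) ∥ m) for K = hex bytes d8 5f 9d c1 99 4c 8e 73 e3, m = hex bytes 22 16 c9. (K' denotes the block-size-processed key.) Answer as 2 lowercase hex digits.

Key hex bytes d8 5f 9d c1 99 4c 8e 73 e3 is 9 bytes > B = 6, so hash it first: H(key) = 5e, then zero-pad to 6 bytes: K' = 5e 00 00 00 00 00.
K' ⊕ ipad = 68 36 36 36 36 36.
Inner input = 68 36 36 36 36 36 ∥ 22 16 c9.
Inner hash: sum = 104+54+54+54+54+54+34+22+201 = 631; mod 256 = 119 → 77.

77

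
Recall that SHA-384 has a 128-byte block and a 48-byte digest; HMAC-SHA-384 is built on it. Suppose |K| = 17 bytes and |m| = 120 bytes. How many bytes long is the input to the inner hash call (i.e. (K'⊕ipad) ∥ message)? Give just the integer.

248

Key is 17 ≤ 128 bytes, zero-padded: |K'| = 128.
Inner input = (K'⊕ipad) ∥ m → 128 + 120 = 248 bytes.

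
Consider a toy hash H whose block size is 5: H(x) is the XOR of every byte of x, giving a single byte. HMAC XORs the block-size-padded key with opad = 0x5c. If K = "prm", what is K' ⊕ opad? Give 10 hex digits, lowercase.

Key "prm" = 70 72 6d is 3 bytes ≤ B = 5; zero-pad to 5 bytes: K' = 70 72 6d 00 00.
XOR each byte with 0x5c: 70⊕5c=2c, 72⊕5c=2e, 6d⊕5c=31, 00⊕5c=5c, 00⊕5c=5c.

2c2e315c5c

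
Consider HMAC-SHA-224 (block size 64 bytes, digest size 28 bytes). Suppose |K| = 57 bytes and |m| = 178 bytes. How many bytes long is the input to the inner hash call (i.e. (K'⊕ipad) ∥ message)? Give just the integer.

242

Key is 57 ≤ 64 bytes, zero-padded: |K'| = 64.
Inner input = (K'⊕ipad) ∥ m → 64 + 178 = 242 bytes.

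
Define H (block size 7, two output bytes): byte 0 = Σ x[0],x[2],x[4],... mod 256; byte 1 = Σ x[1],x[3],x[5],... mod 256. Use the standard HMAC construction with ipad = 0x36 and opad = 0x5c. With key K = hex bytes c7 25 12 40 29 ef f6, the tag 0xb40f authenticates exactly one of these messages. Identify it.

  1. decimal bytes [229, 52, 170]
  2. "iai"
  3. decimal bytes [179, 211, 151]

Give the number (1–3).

3

Key hex bytes c7 25 12 40 29 ef f6 is exactly B = 7 bytes: K' = c7 25 12 40 29 ef f6.
K' ⊕ ipad = f1 13 24 76 1f d9 c0; K' ⊕ opad = 9b 79 4e 1c 75 b3 aa.
m1: inner = H(f1 13 24 76 1f d9 c0 e5 34 aa) = 28 f1; tag = H(9b 79 4e 1c 75 b3 aa 28 f1) = f970
m2: inner = H(f1 13 24 76 1f d9 c0 69 61 69) = 55 34; tag = H(9b 79 4e 1c 75 b3 aa 55 34) = 3c9d
m3: inner = H(f1 13 24 76 1f d9 c0 b3 d3 97) = c7 ac; tag = H(9b 79 4e 1c 75 b3 aa c7 ac) = b40f ← matches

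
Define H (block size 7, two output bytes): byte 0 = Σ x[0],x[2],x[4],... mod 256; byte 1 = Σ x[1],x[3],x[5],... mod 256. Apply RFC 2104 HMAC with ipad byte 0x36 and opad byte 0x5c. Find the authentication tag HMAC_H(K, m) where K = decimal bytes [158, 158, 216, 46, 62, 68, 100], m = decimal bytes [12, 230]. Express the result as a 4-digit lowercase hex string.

1e22

Key decimal bytes [158, 158, 216, 46, 62, 68, 100] = 9e 9e d8 2e 3e 44 64 is exactly B = 7 bytes: K' = 9e 9e d8 2e 3e 44 64.
K' ⊕ ipad = a8 a8 ee 18 08 72 52.  K' ⊕ opad = c2 c2 84 72 62 18 38.
Inner input = (K'⊕ipad) ∥ m = a8 a8 ee 18 08 72 52 ∥ 0c e6.
Inner hash: even-index sum = 726 mod 256 = 214; odd-index sum = 318 mod 256 = 62 → d6 3e.
Outer input = (K'⊕opad) ∥ inner = c2 c2 84 72 62 18 38 ∥ d6 3e.
Outer hash (tag): even-index sum = 542 mod 256 = 30; odd-index sum = 546 mod 256 = 34 → 1e 22.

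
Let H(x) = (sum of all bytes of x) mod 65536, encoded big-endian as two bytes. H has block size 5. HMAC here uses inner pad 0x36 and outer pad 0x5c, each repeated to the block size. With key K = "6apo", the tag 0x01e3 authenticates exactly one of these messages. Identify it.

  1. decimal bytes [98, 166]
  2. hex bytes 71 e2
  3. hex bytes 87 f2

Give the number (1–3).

2

Key "6apo" = 36 61 70 6f is 4 bytes ≤ B = 5; zero-pad to 5 bytes: K' = 36 61 70 6f 00.
K' ⊕ ipad = 00 57 46 59 36; K' ⊕ opad = 6a 3d 2c 33 5c.
m1: inner = H(00 57 46 59 36 62 a6) = 02 34; tag = H(6a 3d 2c 33 5c 02 34) = 0198
m2: inner = H(00 57 46 59 36 71 e2) = 02 7f; tag = H(6a 3d 2c 33 5c 02 7f) = 01e3 ← matches
m3: inner = H(00 57 46 59 36 87 f2) = 02 a5; tag = H(6a 3d 2c 33 5c 02 a5) = 0209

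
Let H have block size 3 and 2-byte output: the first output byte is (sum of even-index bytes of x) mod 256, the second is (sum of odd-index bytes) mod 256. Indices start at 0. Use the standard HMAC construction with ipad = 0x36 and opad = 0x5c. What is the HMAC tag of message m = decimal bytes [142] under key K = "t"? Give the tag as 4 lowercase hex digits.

Key "t" = 74 is 1 byte ≤ B = 3; zero-pad to 3 bytes: K' = 74 00 00.
K' ⊕ ipad = 42 36 36.  K' ⊕ opad = 28 5c 5c.
Inner input = (K'⊕ipad) ∥ m = 42 36 36 ∥ 8e.
Inner hash: even-index sum = 120 mod 256 = 120; odd-index sum = 196 mod 256 = 196 → 78 c4.
Outer input = (K'⊕opad) ∥ inner = 28 5c 5c ∥ 78 c4.
Outer hash (tag): even-index sum = 328 mod 256 = 72; odd-index sum = 212 mod 256 = 212 → 48 d4.

48d4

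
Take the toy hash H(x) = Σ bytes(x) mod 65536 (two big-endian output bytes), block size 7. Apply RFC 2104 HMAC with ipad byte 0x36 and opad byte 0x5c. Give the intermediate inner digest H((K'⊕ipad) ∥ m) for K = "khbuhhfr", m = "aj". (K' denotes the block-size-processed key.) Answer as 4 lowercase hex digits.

Key "khbuhhfr" = 6b 68 62 75 68 68 66 72 is 8 bytes > B = 7, so hash it first: H(key) = 03 52, then zero-pad to 7 bytes: K' = 03 52 00 00 00 00 00.
K' ⊕ ipad = 35 64 36 36 36 36 36.
Inner input = 35 64 36 36 36 36 36 ∥ 61 6a.
Inner hash: sum = 53+100+54+54+54+54+54+97+106 = 626 → 02 72.

0272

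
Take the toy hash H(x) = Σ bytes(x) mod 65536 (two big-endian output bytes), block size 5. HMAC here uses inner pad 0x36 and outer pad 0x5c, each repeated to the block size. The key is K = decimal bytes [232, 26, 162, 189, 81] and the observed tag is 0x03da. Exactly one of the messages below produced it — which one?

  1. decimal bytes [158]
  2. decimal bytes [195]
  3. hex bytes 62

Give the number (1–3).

Key decimal bytes [232, 26, 162, 189, 81] = e8 1a a2 bd 51 is exactly B = 5 bytes: K' = e8 1a a2 bd 51.
K' ⊕ ipad = de 2c 94 8b 67; K' ⊕ opad = b4 46 fe e1 0d.
m1: inner = H(de 2c 94 8b 67 9e) = 03 2e; tag = H(b4 46 fe e1 0d 03 2e) = 0317
m2: inner = H(de 2c 94 8b 67 c3) = 03 53; tag = H(b4 46 fe e1 0d 03 53) = 033c
m3: inner = H(de 2c 94 8b 67 62) = 02 f2; tag = H(b4 46 fe e1 0d 02 f2) = 03da ← matches

3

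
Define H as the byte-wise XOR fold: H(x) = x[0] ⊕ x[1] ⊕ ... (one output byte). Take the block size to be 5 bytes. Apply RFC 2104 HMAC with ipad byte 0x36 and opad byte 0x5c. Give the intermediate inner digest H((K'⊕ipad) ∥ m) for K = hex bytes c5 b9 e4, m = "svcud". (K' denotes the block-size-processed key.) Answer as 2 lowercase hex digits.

d9

Key hex bytes c5 b9 e4 is 3 bytes ≤ B = 5; zero-pad to 5 bytes: K' = c5 b9 e4 00 00.
K' ⊕ ipad = f3 8f d2 36 36.
Inner input = f3 8f d2 36 36 ∥ 73 76 63 75 64.
Inner hash: XOR f3⊕8f⊕d2⊕36⊕36⊕73⊕76⊕63⊕75⊕64 = d9.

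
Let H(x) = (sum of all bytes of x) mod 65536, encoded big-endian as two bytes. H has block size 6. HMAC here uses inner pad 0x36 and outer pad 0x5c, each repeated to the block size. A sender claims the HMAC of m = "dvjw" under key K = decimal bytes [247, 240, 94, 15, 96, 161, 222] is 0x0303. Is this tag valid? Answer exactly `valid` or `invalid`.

Key decimal bytes [247, 240, 94, 15, 96, 161, 222] = f7 f0 5e 0f 60 a1 de is 7 bytes > B = 6, so hash it first: H(key) = 04 33, then zero-pad to 6 bytes: K' = 04 33 00 00 00 00.
K' ⊕ ipad = 32 05 36 36 36 36; K' ⊕ opad = 58 6f 5c 5c 5c 5c.
Inner hash: sum = 50+5+54+54+54+54+100+118+106+119 = 714 → 02 ca.
Outer hash (recomputed tag): sum = 88+111+92+92+92+92+2+202 = 771 → 03 03.
Recomputed tag = 0303; claimed = 0303 → match.

valid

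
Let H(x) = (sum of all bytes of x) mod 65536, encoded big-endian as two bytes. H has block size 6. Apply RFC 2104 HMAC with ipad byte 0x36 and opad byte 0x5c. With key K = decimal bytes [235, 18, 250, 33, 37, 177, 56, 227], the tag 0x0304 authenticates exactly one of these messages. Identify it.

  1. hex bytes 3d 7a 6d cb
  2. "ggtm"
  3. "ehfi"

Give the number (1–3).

Key decimal bytes [235, 18, 250, 33, 37, 177, 56, 227] = eb 12 fa 21 25 b1 38 e3 is 8 bytes > B = 6, so hash it first: H(key) = 04 09, then zero-pad to 6 bytes: K' = 04 09 00 00 00 00.
K' ⊕ ipad = 32 3f 36 36 36 36; K' ⊕ opad = 58 55 5c 5c 5c 5c.
m1: inner = H(32 3f 36 36 36 36 3d 7a 6d cb) = 03 38; tag = H(58 55 5c 5c 5c 5c 03 38) = 0258
m2: inner = H(32 3f 36 36 36 36 67 67 74 6d) = 02 f8; tag = H(58 55 5c 5c 5c 5c 02 f8) = 0317
m3: inner = H(32 3f 36 36 36 36 65 68 66 69) = 02 e5; tag = H(58 55 5c 5c 5c 5c 02 e5) = 0304 ← matches

3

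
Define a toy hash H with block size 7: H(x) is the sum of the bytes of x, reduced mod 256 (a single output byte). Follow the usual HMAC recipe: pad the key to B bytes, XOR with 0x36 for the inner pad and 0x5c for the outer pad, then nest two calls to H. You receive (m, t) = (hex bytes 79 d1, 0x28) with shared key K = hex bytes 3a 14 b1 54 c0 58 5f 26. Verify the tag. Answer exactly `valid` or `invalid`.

Key hex bytes 3a 14 b1 54 c0 58 5f 26 is 8 bytes > B = 7, so hash it first: H(key) = f0, then zero-pad to 7 bytes: K' = f0 00 00 00 00 00 00.
K' ⊕ ipad = c6 36 36 36 36 36 36; K' ⊕ opad = ac 5c 5c 5c 5c 5c 5c.
Inner hash: sum = 198+54+54+54+54+54+54+121+209 = 852; mod 256 = 84 → 54.
Outer hash (recomputed tag): sum = 172+92+92+92+92+92+92+84 = 808; mod 256 = 40 → 28.
Recomputed tag = 28; claimed = 28 → match.

valid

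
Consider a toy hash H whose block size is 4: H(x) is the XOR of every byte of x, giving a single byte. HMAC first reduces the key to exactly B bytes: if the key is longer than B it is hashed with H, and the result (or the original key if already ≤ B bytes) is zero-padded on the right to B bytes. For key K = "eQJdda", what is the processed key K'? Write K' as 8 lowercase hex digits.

1f000000

|K| = 6 > B = 4, so first hash the key.
H(K): XOR 65⊕51⊕4a⊕64⊕64⊕61 = 1f.
Zero-pad H(K) = 1f to 4 bytes: K' = 1f 00 00 00.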